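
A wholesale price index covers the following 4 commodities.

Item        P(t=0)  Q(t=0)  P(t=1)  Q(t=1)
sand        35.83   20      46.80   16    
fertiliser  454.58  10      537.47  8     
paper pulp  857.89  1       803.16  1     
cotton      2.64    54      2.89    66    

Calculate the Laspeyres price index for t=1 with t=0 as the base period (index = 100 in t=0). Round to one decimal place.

Laspeyres price index uses base-period quantities as weights.
ΣP(t=1)·Q(t=0) = 46.80×20 + 537.47×10 + 803.16×1 + 2.89×54 = 936 + 5374.7 + 803.16 + 156.06 = 7269.92
ΣP(t=0)·Q(t=0) = 35.83×20 + 454.58×10 + 857.89×1 + 2.64×54 = 716.6 + 4545.8 + 857.89 + 142.56 = 6262.85
Index = 7269.92 / 6262.85 × 100 = 116.0801

116.1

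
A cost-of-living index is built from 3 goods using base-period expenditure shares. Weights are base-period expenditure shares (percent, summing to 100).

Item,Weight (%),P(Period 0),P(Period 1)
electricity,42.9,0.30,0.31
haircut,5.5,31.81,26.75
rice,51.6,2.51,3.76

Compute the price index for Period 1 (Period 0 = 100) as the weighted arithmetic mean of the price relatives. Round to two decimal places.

126.25

electricity: 42.9 × (0.31/0.30) = 42.9 × 1.033333 = 44.3300
haircut: 5.5 × (26.75/31.81) = 5.5 × 0.840931 = 4.6251
rice: 51.6 × (3.76/2.51) = 51.6 × 1.498008 = 77.2972
Index = Σ wᵢ·(p₁ᵢ/p₀ᵢ) = 44.3300 + 4.6251 + 77.2972 = 126.2523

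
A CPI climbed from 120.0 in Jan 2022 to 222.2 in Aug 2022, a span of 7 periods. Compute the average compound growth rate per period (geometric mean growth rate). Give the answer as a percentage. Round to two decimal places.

9.20%

Growth factor = (222.2/120.0)^(1/7) = (1.851667)^(1/7) = 1.092002
Growth rate = 1.092002 − 1 = 0.092002 = 9.2002%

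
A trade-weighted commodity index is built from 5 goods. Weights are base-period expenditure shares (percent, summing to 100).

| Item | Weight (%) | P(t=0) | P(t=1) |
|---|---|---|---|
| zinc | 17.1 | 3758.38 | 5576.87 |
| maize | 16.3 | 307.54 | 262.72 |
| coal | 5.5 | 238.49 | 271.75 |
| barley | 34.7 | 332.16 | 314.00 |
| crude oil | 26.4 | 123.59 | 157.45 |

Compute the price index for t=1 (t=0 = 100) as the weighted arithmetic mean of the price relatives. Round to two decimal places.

zinc: 17.1 × (5576.87/3758.38) = 17.1 × 1.483849 = 25.3738
maize: 16.3 × (262.72/307.54) = 16.3 × 0.854263 = 13.9245
coal: 5.5 × (271.75/238.49) = 5.5 × 1.139461 = 6.2670
barley: 34.7 × (314.00/332.16) = 34.7 × 0.945328 = 32.8029
crude oil: 26.4 × (157.45/123.59) = 26.4 × 1.273970 = 33.6328
Index = Σ wᵢ·(p₁ᵢ/p₀ᵢ) = 25.3738 + 13.9245 + 6.2670 + 32.8029 + 33.6328 = 112.0010

112.00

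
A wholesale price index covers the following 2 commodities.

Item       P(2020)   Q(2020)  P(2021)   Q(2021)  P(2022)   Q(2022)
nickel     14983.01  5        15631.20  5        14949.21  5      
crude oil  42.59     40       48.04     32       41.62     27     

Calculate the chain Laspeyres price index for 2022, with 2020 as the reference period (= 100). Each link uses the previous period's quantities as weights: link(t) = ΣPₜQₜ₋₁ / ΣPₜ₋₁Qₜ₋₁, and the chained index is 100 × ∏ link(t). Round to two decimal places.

99.77

Link 2020→2021:
ΣP(2021)Q(2020) = 15631.20×5 + 48.04×40 = 78156 + 1921.6 = 80077.6
ΣP(2020)Q(2020) = 14983.01×5 + 42.59×40 = 74915.05 + 1703.6 = 76618.65
link = 80077.6/76618.65 = 1.045145
Link 2021→2022:
ΣP(2022)Q(2021) = 14949.21×5 + 41.62×32 = 74746.05 + 1331.84 = 76077.89
ΣP(2021)Q(2021) = 15631.20×5 + 48.04×32 = 78156 + 1537.28 = 79693.28
link = 76077.89/79693.28 = 0.954634
Chained index = 100 × 1.045145 × 0.954634 = 99.7731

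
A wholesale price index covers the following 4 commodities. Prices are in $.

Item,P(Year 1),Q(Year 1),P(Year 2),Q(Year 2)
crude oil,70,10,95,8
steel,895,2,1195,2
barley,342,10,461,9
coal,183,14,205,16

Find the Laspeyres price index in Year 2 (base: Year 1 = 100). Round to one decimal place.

127.7

Laspeyres price index uses base-period quantities as weights.
ΣP(Year 2)·Q(Year 1) = 95×10 + 1195×2 + 461×10 + 205×14 = 950 + 2390 + 4610 + 2870 = 10820
ΣP(Year 1)·Q(Year 1) = 70×10 + 895×2 + 342×10 + 183×14 = 700 + 1790 + 3420 + 2562 = 8472
Index = 10820 / 8472 × 100 = 127.7148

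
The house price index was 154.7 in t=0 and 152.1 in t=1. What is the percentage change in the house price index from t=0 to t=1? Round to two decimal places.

Change = (152.1 − 154.7) / 154.7 × 100
       = -2.6 / 154.7 × 100 = -1.6807%

-1.68%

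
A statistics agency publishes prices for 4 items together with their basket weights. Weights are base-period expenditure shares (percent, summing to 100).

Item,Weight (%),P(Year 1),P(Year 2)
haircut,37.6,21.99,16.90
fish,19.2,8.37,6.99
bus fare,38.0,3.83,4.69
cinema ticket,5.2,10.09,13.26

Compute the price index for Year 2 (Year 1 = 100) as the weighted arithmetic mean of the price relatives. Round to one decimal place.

haircut: 37.6 × (16.90/21.99) = 37.6 × 0.768531 = 28.8968
fish: 19.2 × (6.99/8.37) = 19.2 × 0.835125 = 16.0344
bus fare: 38.0 × (4.69/3.83) = 38.0 × 1.224543 = 46.5326
cinema ticket: 5.2 × (13.26/10.09) = 5.2 × 1.314172 = 6.8337
Index = Σ wᵢ·(p₁ᵢ/p₀ᵢ) = 28.8968 + 16.0344 + 46.5326 + 6.8337 = 98.2975

98.3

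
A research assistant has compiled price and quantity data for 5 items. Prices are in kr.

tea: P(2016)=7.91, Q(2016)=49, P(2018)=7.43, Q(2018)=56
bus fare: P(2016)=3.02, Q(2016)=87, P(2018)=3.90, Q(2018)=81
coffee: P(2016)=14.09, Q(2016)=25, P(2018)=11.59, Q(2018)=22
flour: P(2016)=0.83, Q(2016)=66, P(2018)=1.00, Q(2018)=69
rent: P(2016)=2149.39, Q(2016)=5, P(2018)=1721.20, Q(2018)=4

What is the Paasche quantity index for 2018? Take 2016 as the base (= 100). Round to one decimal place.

82.2

Paasche quantity index uses current-period prices as weights.
ΣP(2018)·Q(2018) = 7.43×56 + 3.90×81 + 11.59×22 + 1.00×69 + 1721.20×4 = 416.08 + 315.9 + 254.98 + 69 + 6884.8 = 7940.76
ΣP(2018)·Q(2016) = 7.43×49 + 3.90×87 + 11.59×25 + 1.00×66 + 1721.20×5 = 364.07 + 339.3 + 289.75 + 66 + 8606 = 9665.12
Index = 7940.76 / 9665.12 × 100 = 82.1589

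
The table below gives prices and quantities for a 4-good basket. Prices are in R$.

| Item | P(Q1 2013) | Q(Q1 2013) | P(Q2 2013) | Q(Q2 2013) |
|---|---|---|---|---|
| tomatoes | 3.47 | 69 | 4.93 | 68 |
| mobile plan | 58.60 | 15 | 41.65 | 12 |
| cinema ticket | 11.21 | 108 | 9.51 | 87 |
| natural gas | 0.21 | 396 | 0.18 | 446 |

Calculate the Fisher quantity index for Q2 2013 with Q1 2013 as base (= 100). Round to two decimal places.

83.85

Laspeyres component (base-period weights):
ΣP(Q1 2013)Q(Q2 2013) = 3.47×68 + 58.60×12 + 11.21×87 + 0.21×446 = 235.96 + 703.2 + 975.27 + 93.66 = 2008.09
ΣP(Q1 2013)Q(Q1 2013) = 3.47×69 + 58.60×15 + 11.21×108 + 0.21×396 = 239.43 + 879 + 1210.68 + 83.16 = 2412.27
L = 2008.09 / 2412.27 × 100 = 83.2448
Paasche component (current-period weights):
ΣP(Q2 2013)Q(Q2 2013) = 4.93×68 + 41.65×12 + 9.51×87 + 0.18×446 = 335.24 + 499.8 + 827.37 + 80.28 = 1742.69
ΣP(Q2 2013)Q(Q1 2013) = 4.93×69 + 41.65×15 + 9.51×108 + 0.18×396 = 340.17 + 624.75 + 1027.08 + 71.28 = 2063.28
P = 1742.69 / 2063.28 × 100 = 84.4621
Fisher = √(L × P) = √(83.2448 × 84.4621) = 83.8513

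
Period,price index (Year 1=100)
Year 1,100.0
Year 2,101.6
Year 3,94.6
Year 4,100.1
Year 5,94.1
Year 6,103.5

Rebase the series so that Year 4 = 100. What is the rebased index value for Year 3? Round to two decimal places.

94.51

Rebased(Year 3) = 94.6 / 100.1 × 100 = 94.5055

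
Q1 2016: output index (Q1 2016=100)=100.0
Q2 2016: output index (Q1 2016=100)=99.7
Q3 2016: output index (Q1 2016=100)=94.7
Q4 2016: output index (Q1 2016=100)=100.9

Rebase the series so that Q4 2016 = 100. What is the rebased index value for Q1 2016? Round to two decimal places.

Rebased(Q1 2016) = 100.0 / 100.9 × 100 = 99.1080

99.11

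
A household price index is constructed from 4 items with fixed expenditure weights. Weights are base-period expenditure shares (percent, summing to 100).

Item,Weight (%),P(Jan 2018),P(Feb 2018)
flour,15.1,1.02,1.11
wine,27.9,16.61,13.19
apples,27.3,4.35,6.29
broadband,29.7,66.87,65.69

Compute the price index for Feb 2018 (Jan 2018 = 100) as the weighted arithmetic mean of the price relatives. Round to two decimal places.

flour: 15.1 × (1.11/1.02) = 15.1 × 1.088235 = 16.4324
wine: 27.9 × (13.19/16.61) = 27.9 × 0.794100 = 22.1554
apples: 27.3 × (6.29/4.35) = 27.3 × 1.445977 = 39.4752
broadband: 29.7 × (65.69/66.87) = 29.7 × 0.982354 = 29.1759
Index = Σ wᵢ·(p₁ᵢ/p₀ᵢ) = 16.4324 + 22.1554 + 39.4752 + 29.1759 = 107.2388

107.24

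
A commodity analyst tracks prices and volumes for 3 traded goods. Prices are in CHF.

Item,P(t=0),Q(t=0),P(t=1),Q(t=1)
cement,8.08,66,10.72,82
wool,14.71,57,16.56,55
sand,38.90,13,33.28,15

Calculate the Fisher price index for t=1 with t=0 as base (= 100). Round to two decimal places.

Laspeyres component (base-period weights):
ΣP(t=1)Q(t=0) = 10.72×66 + 16.56×57 + 33.28×13 = 707.52 + 943.92 + 432.64 = 2084.08
ΣP(t=0)Q(t=0) = 8.08×66 + 14.71×57 + 38.90×13 = 533.28 + 838.47 + 505.7 = 1877.45
L = 2084.08 / 1877.45 × 100 = 111.0059
Paasche component (current-period weights):
ΣP(t=1)Q(t=1) = 10.72×82 + 16.56×55 + 33.28×15 = 879.04 + 910.8 + 499.2 = 2289.04
ΣP(t=0)Q(t=1) = 8.08×82 + 14.71×55 + 38.90×15 = 662.56 + 809.05 + 583.5 = 2055.11
P = 2289.04 / 2055.11 × 100 = 111.3828
Fisher = √(L × P) = √(111.0059 × 111.3828) = 111.1942

111.19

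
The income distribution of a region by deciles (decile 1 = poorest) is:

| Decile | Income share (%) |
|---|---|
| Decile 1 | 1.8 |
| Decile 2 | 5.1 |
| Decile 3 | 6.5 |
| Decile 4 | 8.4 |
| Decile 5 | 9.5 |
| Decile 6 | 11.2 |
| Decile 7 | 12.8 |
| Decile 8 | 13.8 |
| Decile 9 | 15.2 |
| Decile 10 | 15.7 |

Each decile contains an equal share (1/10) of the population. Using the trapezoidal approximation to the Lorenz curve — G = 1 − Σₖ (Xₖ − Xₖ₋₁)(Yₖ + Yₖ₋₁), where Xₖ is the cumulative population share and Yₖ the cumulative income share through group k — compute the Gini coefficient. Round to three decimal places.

Cumulative income shares Yₖ: 0.0180, 0.0690, 0.1340, 0.2180, 0.3130, 0.4250, 0.5530, 0.6910, 0.8430, 1.0000
Σ (Xₖ−Xₖ₋₁)(Yₖ+Yₖ₋₁) = (1/10)(0.0180+0.0000) + (1/10)(0.0690+0.0180) + (1/10)(0.1340+0.0690) + (1/10)(0.2180+0.1340) + (1/10)(0.3130+0.2180) + (1/10)(0.4250+0.3130) + (1/10)(0.5530+0.4250) + (1/10)(0.6910+0.5530) + (1/10)(0.8430+0.6910) + (1/10)(1.0000+0.8430)
  = 0.0018 + 0.0087 + 0.0203 + 0.0352 + 0.0531 + 0.0738 + 0.0978 + 0.1244 + 0.1534 + 0.1843 = 0.7528
G = 1 − 0.7528 = 0.2472

0.247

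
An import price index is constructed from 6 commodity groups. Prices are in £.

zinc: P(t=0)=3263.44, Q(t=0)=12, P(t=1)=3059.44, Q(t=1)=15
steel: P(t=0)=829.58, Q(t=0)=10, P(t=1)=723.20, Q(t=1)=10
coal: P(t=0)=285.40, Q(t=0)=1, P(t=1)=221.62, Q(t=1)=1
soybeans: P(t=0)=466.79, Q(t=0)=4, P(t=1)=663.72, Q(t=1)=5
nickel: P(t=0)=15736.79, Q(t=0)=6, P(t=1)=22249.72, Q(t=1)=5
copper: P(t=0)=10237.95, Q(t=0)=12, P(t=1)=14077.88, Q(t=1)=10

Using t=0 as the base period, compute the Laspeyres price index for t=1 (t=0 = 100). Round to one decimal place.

Laspeyres price index uses base-period quantities as weights.
ΣP(t=1)·Q(t=0) = 3059.44×12 + 723.20×10 + 221.62×1 + 663.72×4 + 22249.72×6 + 14077.88×12 = 36713.28 + 7232 + 221.62 + 2654.88 + 133498.32 + 168934.56 = 349254.66
ΣP(t=0)·Q(t=0) = 3263.44×12 + 829.58×10 + 285.40×1 + 466.79×4 + 15736.79×6 + 10237.95×12 = 39161.28 + 8295.8 + 285.4 + 1867.16 + 94420.74 + 122855.4 = 266885.78
Index = 349254.66 / 266885.78 × 100 = 130.8630

130.9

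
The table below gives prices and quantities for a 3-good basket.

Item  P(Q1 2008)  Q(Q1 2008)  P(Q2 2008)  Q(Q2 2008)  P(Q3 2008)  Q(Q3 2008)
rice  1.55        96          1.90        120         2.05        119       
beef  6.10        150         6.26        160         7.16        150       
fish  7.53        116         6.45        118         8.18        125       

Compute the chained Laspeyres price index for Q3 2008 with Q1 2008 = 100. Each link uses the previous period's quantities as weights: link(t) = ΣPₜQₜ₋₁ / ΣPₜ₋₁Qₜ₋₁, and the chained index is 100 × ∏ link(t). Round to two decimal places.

114.26

Link Q1 2008→Q2 2008:
ΣP(Q2 2008)Q(Q1 2008) = 1.90×96 + 6.26×150 + 6.45×116 = 182.4 + 939 + 748.2 = 1869.6
ΣP(Q1 2008)Q(Q1 2008) = 1.55×96 + 6.10×150 + 7.53×116 = 148.8 + 915 + 873.48 = 1937.28
link = 1869.6/1937.28 = 0.965064
Link Q2 2008→Q3 2008:
ΣP(Q3 2008)Q(Q2 2008) = 2.05×120 + 7.16×160 + 8.18×118 = 246 + 1145.6 + 965.24 = 2356.84
ΣP(Q2 2008)Q(Q2 2008) = 1.90×120 + 6.26×160 + 6.45×118 = 228 + 1001.6 + 761.1 = 1990.7
link = 2356.84/1990.7 = 1.183925
Chained index = 100 × 0.965064 × 1.183925 = 114.2564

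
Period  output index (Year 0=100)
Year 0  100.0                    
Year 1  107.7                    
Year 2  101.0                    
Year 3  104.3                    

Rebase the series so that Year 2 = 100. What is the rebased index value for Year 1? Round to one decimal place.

Rebased(Year 1) = 107.7 / 101.0 × 100 = 106.6337

106.6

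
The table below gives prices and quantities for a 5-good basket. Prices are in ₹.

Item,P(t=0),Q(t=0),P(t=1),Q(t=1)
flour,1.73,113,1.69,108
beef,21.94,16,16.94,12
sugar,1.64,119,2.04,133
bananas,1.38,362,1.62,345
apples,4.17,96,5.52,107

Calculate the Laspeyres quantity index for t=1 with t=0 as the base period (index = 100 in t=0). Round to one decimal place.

96.9

Laspeyres quantity index uses base-period prices as weights.
ΣP(t=0)·Q(t=1) = 1.73×108 + 21.94×12 + 1.64×133 + 1.38×345 + 4.17×107 = 186.84 + 263.28 + 218.12 + 476.1 + 446.19 = 1590.53
ΣP(t=0)·Q(t=0) = 1.73×113 + 21.94×16 + 1.64×119 + 1.38×362 + 4.17×96 = 195.49 + 351.04 + 195.16 + 499.56 + 400.32 = 1641.57
Index = 1590.53 / 1641.57 × 100 = 96.8908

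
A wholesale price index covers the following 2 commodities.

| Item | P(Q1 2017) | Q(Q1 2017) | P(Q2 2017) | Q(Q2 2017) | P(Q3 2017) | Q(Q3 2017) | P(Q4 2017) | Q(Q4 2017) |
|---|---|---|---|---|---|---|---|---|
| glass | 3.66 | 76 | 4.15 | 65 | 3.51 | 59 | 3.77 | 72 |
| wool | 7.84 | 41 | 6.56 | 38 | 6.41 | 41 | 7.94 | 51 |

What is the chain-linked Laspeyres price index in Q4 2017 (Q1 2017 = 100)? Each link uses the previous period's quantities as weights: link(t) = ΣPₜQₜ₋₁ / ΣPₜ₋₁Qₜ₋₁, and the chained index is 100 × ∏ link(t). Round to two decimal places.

103.29

Link Q1 2017→Q2 2017:
ΣP(Q2 2017)Q(Q1 2017) = 4.15×76 + 6.56×41 = 315.4 + 268.96 = 584.36
ΣP(Q1 2017)Q(Q1 2017) = 3.66×76 + 7.84×41 = 278.16 + 321.44 = 599.6
link = 584.36/599.6 = 0.974583
Link Q2 2017→Q3 2017:
ΣP(Q3 2017)Q(Q2 2017) = 3.51×65 + 6.41×38 = 228.15 + 243.58 = 471.73
ΣP(Q2 2017)Q(Q2 2017) = 4.15×65 + 6.56×38 = 269.75 + 249.28 = 519.03
link = 471.73/519.03 = 0.908868
Link Q3 2017→Q4 2017:
ΣP(Q4 2017)Q(Q3 2017) = 3.77×59 + 7.94×41 = 222.43 + 325.54 = 547.97
ΣP(Q3 2017)Q(Q3 2017) = 3.51×59 + 6.41×41 = 207.09 + 262.81 = 469.9
link = 547.97/469.9 = 1.166142
Chained index = 100 × 0.974583 × 0.908868 × 1.166142 = 103.2931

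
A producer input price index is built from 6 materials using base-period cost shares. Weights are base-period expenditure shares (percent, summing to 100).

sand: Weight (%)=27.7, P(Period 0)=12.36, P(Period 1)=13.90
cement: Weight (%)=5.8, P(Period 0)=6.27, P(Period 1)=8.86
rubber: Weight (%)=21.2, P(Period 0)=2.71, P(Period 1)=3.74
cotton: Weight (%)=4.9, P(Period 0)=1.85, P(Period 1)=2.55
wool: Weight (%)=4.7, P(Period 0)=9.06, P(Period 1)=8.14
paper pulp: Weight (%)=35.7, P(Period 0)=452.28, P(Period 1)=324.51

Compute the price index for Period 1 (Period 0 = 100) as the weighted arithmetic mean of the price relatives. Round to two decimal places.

105.20

sand: 27.7 × (13.90/12.36) = 27.7 × 1.124595 = 31.1513
cement: 5.8 × (8.86/6.27) = 5.8 × 1.413078 = 8.1959
rubber: 21.2 × (3.74/2.71) = 21.2 × 1.380074 = 29.2576
cotton: 4.9 × (2.55/1.85) = 4.9 × 1.378378 = 6.7541
wool: 4.7 × (8.14/9.06) = 4.7 × 0.898455 = 4.2227
paper pulp: 35.7 × (324.51/452.28) = 35.7 × 0.717498 = 25.6147
Index = Σ wᵢ·(p₁ᵢ/p₀ᵢ) = 31.1513 + 8.1959 + 29.2576 + 6.7541 + 4.2227 + 25.6147 = 105.1962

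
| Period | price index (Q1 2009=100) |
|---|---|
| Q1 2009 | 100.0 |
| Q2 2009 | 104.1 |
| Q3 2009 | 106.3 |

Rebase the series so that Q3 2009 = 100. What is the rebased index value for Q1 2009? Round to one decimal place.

Rebased(Q1 2009) = 100.0 / 106.3 × 100 = 94.0734

94.1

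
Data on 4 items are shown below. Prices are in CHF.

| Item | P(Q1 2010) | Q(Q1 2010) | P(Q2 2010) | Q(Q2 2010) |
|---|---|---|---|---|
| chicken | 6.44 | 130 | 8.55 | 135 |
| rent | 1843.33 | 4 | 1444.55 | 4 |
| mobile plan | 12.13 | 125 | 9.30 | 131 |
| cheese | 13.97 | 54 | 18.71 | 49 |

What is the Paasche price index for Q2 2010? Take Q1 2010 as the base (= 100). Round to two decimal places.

Paasche price index uses current-period quantities as weights.
ΣP(Q2 2010)·Q(Q2 2010) = 8.55×135 + 1444.55×4 + 9.30×131 + 18.71×49 = 1154.25 + 5778.2 + 1218.3 + 916.79 = 9067.54
ΣP(Q1 2010)·Q(Q2 2010) = 6.44×135 + 1843.33×4 + 12.13×131 + 13.97×49 = 869.4 + 7373.32 + 1589.03 + 684.53 = 10516.28
Index = 9067.54 / 10516.28 × 100 = 86.2238

86.22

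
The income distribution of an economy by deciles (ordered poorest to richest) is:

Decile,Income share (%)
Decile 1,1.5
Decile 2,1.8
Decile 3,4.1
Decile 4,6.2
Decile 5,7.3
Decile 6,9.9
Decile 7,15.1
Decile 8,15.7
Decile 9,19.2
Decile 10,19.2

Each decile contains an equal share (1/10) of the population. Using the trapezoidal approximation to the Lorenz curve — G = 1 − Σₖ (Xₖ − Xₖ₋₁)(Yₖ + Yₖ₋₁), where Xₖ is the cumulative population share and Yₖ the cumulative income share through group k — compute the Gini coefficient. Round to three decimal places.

Cumulative income shares Yₖ: 0.0150, 0.0330, 0.0740, 0.1360, 0.2090, 0.3080, 0.4590, 0.6160, 0.8080, 1.0000
Σ (Xₖ−Xₖ₋₁)(Yₖ+Yₖ₋₁) = (1/10)(0.0150+0.0000) + (1/10)(0.0330+0.0150) + (1/10)(0.0740+0.0330) + (1/10)(0.1360+0.0740) + (1/10)(0.2090+0.1360) + (1/10)(0.3080+0.2090) + (1/10)(0.4590+0.3080) + (1/10)(0.6160+0.4590) + (1/10)(0.8080+0.6160) + (1/10)(1.0000+0.8080)
  = 0.0015 + 0.0048 + 0.0107 + 0.0210 + 0.0345 + 0.0517 + 0.0767 + 0.1075 + 0.1424 + 0.1808 = 0.6316
G = 1 − 0.6316 = 0.3684

0.368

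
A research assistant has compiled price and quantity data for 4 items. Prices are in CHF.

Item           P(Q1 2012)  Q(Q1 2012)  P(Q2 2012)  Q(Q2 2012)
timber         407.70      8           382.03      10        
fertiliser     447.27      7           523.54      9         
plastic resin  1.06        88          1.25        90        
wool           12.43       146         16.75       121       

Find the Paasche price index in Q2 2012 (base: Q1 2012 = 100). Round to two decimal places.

Paasche price index uses current-period quantities as weights.
ΣP(Q2 2012)·Q(Q2 2012) = 382.03×10 + 523.54×9 + 1.25×90 + 16.75×121 = 3820.3 + 4711.86 + 112.5 + 2026.75 = 10671.41
ΣP(Q1 2012)·Q(Q2 2012) = 407.70×10 + 447.27×9 + 1.06×90 + 12.43×121 = 4077 + 4025.43 + 95.4 + 1504.03 = 9701.86
Index = 10671.41 / 9701.86 × 100 = 109.9934

109.99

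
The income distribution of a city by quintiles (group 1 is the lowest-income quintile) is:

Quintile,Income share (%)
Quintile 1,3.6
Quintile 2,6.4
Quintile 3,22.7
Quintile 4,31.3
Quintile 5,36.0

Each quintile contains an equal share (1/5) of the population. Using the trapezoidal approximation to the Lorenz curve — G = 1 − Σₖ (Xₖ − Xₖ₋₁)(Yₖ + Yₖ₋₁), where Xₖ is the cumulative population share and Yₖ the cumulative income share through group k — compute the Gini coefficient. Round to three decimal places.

Cumulative income shares Yₖ: 0.0360, 0.1000, 0.3270, 0.6400, 1.0000
Σ (Xₖ−Xₖ₋₁)(Yₖ+Yₖ₋₁) = (1/5)(0.0360+0.0000) + (1/5)(0.1000+0.0360) + (1/5)(0.3270+0.1000) + (1/5)(0.6400+0.3270) + (1/5)(1.0000+0.6400)
  = 0.0072 + 0.0272 + 0.0854 + 0.1934 + 0.3280 = 0.6412
G = 1 − 0.6412 = 0.3588

0.359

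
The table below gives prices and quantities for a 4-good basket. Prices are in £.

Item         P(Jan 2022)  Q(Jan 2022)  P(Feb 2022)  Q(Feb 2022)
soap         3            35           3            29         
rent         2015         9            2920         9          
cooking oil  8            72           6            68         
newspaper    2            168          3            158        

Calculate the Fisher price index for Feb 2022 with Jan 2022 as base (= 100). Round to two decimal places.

Laspeyres component (base-period weights):
ΣP(Feb 2022)Q(Jan 2022) = 3×35 + 2920×9 + 6×72 + 3×168 = 105 + 26280 + 432 + 504 = 27321
ΣP(Jan 2022)Q(Jan 2022) = 3×35 + 2015×9 + 8×72 + 2×168 = 105 + 18135 + 576 + 336 = 19152
L = 27321 / 19152 × 100 = 142.6535
Paasche component (current-period weights):
ΣP(Feb 2022)Q(Feb 2022) = 3×29 + 2920×9 + 6×68 + 3×158 = 87 + 26280 + 408 + 474 = 27249
ΣP(Jan 2022)Q(Feb 2022) = 3×29 + 2015×9 + 8×68 + 2×158 = 87 + 18135 + 544 + 316 = 19082
P = 27249 / 19082 × 100 = 142.7995
Fisher = √(L × P) = √(142.6535 × 142.7995) = 142.7265

142.73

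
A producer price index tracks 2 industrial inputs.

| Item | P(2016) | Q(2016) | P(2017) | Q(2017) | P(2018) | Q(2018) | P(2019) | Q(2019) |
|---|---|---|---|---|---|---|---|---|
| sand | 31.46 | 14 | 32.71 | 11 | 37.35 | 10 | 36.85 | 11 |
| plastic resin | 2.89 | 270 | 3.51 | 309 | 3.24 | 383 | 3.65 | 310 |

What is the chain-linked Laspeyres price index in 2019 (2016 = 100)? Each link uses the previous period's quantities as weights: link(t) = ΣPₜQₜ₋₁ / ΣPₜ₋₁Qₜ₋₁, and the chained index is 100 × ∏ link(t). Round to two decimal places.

123.16

Link 2016→2017:
ΣP(2017)Q(2016) = 32.71×14 + 3.51×270 = 457.94 + 947.7 = 1405.64
ΣP(2016)Q(2016) = 31.46×14 + 2.89×270 = 440.44 + 780.3 = 1220.74
link = 1405.64/1220.74 = 1.151466
Link 2017→2018:
ΣP(2018)Q(2017) = 37.35×11 + 3.24×309 = 410.85 + 1001.16 = 1412.01
ΣP(2017)Q(2017) = 32.71×11 + 3.51×309 = 359.81 + 1084.59 = 1444.4
link = 1412.01/1444.4 = 0.977575
Link 2018→2019:
ΣP(2019)Q(2018) = 36.85×10 + 3.65×383 = 368.5 + 1397.95 = 1766.45
ΣP(2018)Q(2018) = 37.35×10 + 3.24×383 = 373.5 + 1240.92 = 1614.42
link = 1766.45/1614.42 = 1.094170
Chained index = 100 × 1.151466 × 0.977575 × 1.094170 = 123.1646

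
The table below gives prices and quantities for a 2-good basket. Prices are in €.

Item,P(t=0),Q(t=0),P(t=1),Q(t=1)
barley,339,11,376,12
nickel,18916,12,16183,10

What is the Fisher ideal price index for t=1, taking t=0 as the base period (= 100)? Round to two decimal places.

86.02

Laspeyres component (base-period weights):
ΣP(t=1)Q(t=0) = 376×11 + 16183×12 = 4136 + 194196 = 198332
ΣP(t=0)Q(t=0) = 339×11 + 18916×12 = 3729 + 226992 = 230721
L = 198332 / 230721 × 100 = 85.9618
Paasche component (current-period weights):
ΣP(t=1)Q(t=1) = 376×12 + 16183×10 = 4512 + 161830 = 166342
ΣP(t=0)Q(t=1) = 339×12 + 18916×10 = 4068 + 189160 = 193228
P = 166342 / 193228 × 100 = 86.0859
Fisher = √(L × P) = √(85.9618 × 86.0859) = 86.0238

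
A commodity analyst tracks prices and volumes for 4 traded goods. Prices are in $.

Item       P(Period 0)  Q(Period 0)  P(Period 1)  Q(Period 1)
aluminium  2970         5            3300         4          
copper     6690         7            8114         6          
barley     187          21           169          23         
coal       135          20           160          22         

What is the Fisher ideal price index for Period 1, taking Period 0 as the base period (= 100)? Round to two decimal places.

117.03

Laspeyres component (base-period weights):
ΣP(Period 1)Q(Period 0) = 3300×5 + 8114×7 + 169×21 + 160×20 = 16500 + 56798 + 3549 + 3200 = 80047
ΣP(Period 0)Q(Period 0) = 2970×5 + 6690×7 + 187×21 + 135×20 = 14850 + 46830 + 3927 + 2700 = 68307
L = 80047 / 68307 × 100 = 117.1871
Paasche component (current-period weights):
ΣP(Period 1)Q(Period 1) = 3300×4 + 8114×6 + 169×23 + 160×22 = 13200 + 48684 + 3887 + 3520 = 69291
ΣP(Period 0)Q(Period 1) = 2970×4 + 6690×6 + 187×23 + 135×22 = 11880 + 40140 + 4301 + 2970 = 59291
P = 69291 / 59291 × 100 = 116.8660
Fisher = √(L × P) = √(117.1871 × 116.8660) = 117.0264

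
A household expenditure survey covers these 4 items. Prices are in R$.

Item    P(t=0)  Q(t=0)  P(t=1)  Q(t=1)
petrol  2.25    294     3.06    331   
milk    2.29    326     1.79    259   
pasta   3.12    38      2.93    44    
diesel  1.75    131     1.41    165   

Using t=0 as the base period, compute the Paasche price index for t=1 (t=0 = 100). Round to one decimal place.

Paasche price index uses current-period quantities as weights.
ΣP(t=1)·Q(t=1) = 3.06×331 + 1.79×259 + 2.93×44 + 1.41×165 = 1012.86 + 463.61 + 128.92 + 232.65 = 1838.04
ΣP(t=0)·Q(t=1) = 2.25×331 + 2.29×259 + 3.12×44 + 1.75×165 = 744.75 + 593.11 + 137.28 + 288.75 = 1763.89
Index = 1838.04 / 1763.89 × 100 = 104.2038

104.2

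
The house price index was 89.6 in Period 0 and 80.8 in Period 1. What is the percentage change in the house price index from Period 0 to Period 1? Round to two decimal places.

Change = (80.8 − 89.6) / 89.6 × 100
       = -8.8 / 89.6 × 100 = -9.8214%

-9.82%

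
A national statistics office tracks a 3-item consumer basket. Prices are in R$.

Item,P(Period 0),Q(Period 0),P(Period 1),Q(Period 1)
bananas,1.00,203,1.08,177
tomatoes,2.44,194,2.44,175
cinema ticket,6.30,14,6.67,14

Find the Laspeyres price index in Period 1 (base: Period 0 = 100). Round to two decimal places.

Laspeyres price index uses base-period quantities as weights.
ΣP(Period 1)·Q(Period 0) = 1.08×203 + 2.44×194 + 6.67×14 = 219.24 + 473.36 + 93.38 = 785.98
ΣP(Period 0)·Q(Period 0) = 1.00×203 + 2.44×194 + 6.30×14 = 203 + 473.36 + 88.2 = 764.56
Index = 785.98 / 764.56 × 100 = 102.8016

102.80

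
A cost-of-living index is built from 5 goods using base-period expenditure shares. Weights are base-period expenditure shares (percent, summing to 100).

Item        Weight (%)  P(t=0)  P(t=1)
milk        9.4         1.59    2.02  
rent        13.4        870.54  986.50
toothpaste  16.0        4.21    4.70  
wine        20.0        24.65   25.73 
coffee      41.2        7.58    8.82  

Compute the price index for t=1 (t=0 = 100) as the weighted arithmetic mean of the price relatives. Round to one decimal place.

milk: 9.4 × (2.02/1.59) = 9.4 × 1.270440 = 11.9421
rent: 13.4 × (986.50/870.54) = 13.4 × 1.133205 = 15.1849
toothpaste: 16.0 × (4.70/4.21) = 16.0 × 1.116390 = 17.8622
wine: 20.0 × (25.73/24.65) = 20.0 × 1.043813 = 20.8763
coffee: 41.2 × (8.82/7.58) = 41.2 × 1.163588 = 47.9398
Index = Σ wᵢ·(p₁ᵢ/p₀ᵢ) = 11.9421 + 15.1849 + 17.8622 + 20.8763 + 47.9398 = 113.8054

113.8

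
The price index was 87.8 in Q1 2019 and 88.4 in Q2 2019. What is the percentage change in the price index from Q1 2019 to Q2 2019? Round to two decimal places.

Change = (88.4 − 87.8) / 87.8 × 100
       = 0.6 / 87.8 × 100 = 0.6834%

0.68%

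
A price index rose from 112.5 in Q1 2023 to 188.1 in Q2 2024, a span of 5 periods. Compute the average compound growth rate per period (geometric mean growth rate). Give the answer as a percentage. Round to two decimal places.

10.83%

Growth factor = (188.1/112.5)^(1/5) = (1.672000)^(1/5) = 1.108274
Growth rate = 1.108274 − 1 = 0.108274 = 10.8274%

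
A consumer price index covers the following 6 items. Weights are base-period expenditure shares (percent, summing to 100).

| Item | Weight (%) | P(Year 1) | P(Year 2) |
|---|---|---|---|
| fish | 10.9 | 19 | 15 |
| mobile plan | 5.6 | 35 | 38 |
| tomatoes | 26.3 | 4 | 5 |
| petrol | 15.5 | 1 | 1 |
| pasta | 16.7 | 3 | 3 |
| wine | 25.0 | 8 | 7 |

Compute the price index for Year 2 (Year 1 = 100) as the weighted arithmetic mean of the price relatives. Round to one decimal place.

fish: 10.9 × (15/19) = 10.9 × 0.789474 = 8.6053
mobile plan: 5.6 × (38/35) = 5.6 × 1.085714 = 6.0800
tomatoes: 26.3 × (5/4) = 26.3 × 1.250000 = 32.8750
petrol: 15.5 × (1/1) = 15.5 × 1.000000 = 15.5000
pasta: 16.7 × (3/3) = 16.7 × 1.000000 = 16.7000
wine: 25.0 × (7/8) = 25.0 × 0.875000 = 21.8750
Index = Σ wᵢ·(p₁ᵢ/p₀ᵢ) = 8.6053 + 6.0800 + 32.8750 + 15.5000 + 16.7000 + 21.8750 = 101.6353

101.6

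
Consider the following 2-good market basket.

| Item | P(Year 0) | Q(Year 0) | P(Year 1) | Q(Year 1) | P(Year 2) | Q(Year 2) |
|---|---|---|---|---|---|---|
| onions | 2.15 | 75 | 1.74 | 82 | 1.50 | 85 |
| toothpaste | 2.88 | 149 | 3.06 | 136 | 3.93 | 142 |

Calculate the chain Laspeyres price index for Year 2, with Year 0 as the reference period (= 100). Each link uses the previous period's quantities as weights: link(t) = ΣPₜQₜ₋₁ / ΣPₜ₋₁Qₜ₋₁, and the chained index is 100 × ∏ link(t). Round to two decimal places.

116.87

Link Year 0→Year 1:
ΣP(Year 1)Q(Year 0) = 1.74×75 + 3.06×149 = 130.5 + 455.94 = 586.44
ΣP(Year 0)Q(Year 0) = 2.15×75 + 2.88×149 = 161.25 + 429.12 = 590.37
link = 586.44/590.37 = 0.993343
Link Year 1→Year 2:
ΣP(Year 2)Q(Year 1) = 1.50×82 + 3.93×136 = 123 + 534.48 = 657.48
ΣP(Year 1)Q(Year 1) = 1.74×82 + 3.06×136 = 142.68 + 416.16 = 558.84
link = 657.48/558.84 = 1.176508
Chained index = 100 × 0.993343 × 1.176508 = 116.8677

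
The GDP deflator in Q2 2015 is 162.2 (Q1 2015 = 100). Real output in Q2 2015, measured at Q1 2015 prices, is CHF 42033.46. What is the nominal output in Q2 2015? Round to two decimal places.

68178.27

Nominal = Real × (Index/100) = 42033.46 × (162.2/100)
        = 42033.46 × 1.622 = 68178.2721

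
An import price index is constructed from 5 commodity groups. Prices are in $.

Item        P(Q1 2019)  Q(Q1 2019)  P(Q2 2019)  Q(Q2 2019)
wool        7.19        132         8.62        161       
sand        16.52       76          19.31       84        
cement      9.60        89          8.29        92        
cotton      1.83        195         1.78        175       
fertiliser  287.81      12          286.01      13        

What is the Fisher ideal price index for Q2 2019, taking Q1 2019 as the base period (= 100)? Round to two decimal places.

103.92

Laspeyres component (base-period weights):
ΣP(Q2 2019)Q(Q1 2019) = 8.62×132 + 19.31×76 + 8.29×89 + 1.78×195 + 286.01×12 = 1137.84 + 1467.56 + 737.81 + 347.1 + 3432.12 = 7122.43
ΣP(Q1 2019)Q(Q1 2019) = 7.19×132 + 16.52×76 + 9.60×89 + 1.83×195 + 287.81×12 = 949.08 + 1255.52 + 854.4 + 356.85 + 3453.72 = 6869.57
L = 7122.43 / 6869.57 × 100 = 103.6809
Paasche component (current-period weights):
ΣP(Q2 2019)Q(Q2 2019) = 8.62×161 + 19.31×84 + 8.29×92 + 1.78×175 + 286.01×13 = 1387.82 + 1622.04 + 762.68 + 311.5 + 3718.13 = 7802.17
ΣP(Q1 2019)Q(Q2 2019) = 7.19×161 + 16.52×84 + 9.60×92 + 1.83×175 + 287.81×13 = 1157.59 + 1387.68 + 883.2 + 320.25 + 3741.53 = 7490.25
P = 7802.17 / 7490.25 × 100 = 104.1643
Fisher = √(L × P) = √(103.6809 × 104.1643) = 103.9223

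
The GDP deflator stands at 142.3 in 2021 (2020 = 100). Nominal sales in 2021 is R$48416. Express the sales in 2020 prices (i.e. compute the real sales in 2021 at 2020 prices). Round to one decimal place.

34023.9

Real = Nominal ÷ (Index/100) = 48416 ÷ (142.3/100)
     = 48416 ÷ 1.423 = 34023.8932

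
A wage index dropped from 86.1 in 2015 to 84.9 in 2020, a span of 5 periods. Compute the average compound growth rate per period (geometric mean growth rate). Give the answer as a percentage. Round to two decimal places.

Growth factor = (84.9/86.1)^(1/5) = (0.986063)^(1/5) = 0.997197
Growth rate = 0.997197 − 1 = -0.002803 = -0.2803%

-0.28%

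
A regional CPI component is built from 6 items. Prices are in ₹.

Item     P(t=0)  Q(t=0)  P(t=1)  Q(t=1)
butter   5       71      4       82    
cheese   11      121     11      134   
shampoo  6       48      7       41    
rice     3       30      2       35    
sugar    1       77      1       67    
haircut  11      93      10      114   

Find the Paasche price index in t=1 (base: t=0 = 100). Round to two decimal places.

94.66

Paasche price index uses current-period quantities as weights.
ΣP(t=1)·Q(t=1) = 4×82 + 11×134 + 7×41 + 2×35 + 1×67 + 10×114 = 328 + 1474 + 287 + 70 + 67 + 1140 = 3366
ΣP(t=0)·Q(t=1) = 5×82 + 11×134 + 6×41 + 3×35 + 1×67 + 11×114 = 410 + 1474 + 246 + 105 + 67 + 1254 = 3556
Index = 3366 / 3556 × 100 = 94.6569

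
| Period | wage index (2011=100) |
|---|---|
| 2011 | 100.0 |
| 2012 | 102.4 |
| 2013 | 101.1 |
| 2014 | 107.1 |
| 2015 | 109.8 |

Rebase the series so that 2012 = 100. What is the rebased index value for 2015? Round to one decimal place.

Rebased(2015) = 109.8 / 102.4 × 100 = 107.2266

107.2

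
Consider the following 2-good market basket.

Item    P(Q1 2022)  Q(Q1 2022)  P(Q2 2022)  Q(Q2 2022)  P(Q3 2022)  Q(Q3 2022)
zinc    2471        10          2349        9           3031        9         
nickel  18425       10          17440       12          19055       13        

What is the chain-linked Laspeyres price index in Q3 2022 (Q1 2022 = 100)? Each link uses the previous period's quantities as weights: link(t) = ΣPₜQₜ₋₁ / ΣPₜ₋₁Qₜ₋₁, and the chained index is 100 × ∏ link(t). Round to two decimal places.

Link Q1 2022→Q2 2022:
ΣP(Q2 2022)Q(Q1 2022) = 2349×10 + 17440×10 = 23490 + 174400 = 197890
ΣP(Q1 2022)Q(Q1 2022) = 2471×10 + 18425×10 = 24710 + 184250 = 208960
link = 197890/208960 = 0.947023
Link Q2 2022→Q3 2022:
ΣP(Q3 2022)Q(Q2 2022) = 3031×9 + 19055×12 = 27279 + 228660 = 255939
ΣP(Q2 2022)Q(Q2 2022) = 2349×9 + 17440×12 = 21141 + 209280 = 230421
link = 255939/230421 = 1.110745
Chained index = 100 × 0.947023 × 1.110745 = 105.1902

105.19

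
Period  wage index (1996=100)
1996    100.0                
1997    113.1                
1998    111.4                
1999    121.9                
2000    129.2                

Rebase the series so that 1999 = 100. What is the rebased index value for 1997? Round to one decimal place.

92.8

Rebased(1997) = 113.1 / 121.9 × 100 = 92.7810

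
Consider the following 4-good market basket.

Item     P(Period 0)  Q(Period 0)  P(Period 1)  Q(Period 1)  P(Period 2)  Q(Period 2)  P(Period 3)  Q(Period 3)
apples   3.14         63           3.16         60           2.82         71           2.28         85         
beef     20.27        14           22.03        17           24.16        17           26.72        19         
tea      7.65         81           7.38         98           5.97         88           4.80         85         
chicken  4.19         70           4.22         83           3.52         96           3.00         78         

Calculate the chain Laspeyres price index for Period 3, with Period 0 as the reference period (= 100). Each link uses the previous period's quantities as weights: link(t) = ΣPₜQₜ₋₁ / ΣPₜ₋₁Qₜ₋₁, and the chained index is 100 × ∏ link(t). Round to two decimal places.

Link Period 0→Period 1:
ΣP(Period 1)Q(Period 0) = 3.16×63 + 22.03×14 + 7.38×81 + 4.22×70 = 199.08 + 308.42 + 597.78 + 295.4 = 1400.68
ΣP(Period 0)Q(Period 0) = 3.14×63 + 20.27×14 + 7.65×81 + 4.19×70 = 197.82 + 283.78 + 619.65 + 293.3 = 1394.55
link = 1400.68/1394.55 = 1.004396
Link Period 1→Period 2:
ΣP(Period 2)Q(Period 1) = 2.82×60 + 24.16×17 + 5.97×98 + 3.52×83 = 169.2 + 410.72 + 585.06 + 292.16 = 1457.14
ΣP(Period 1)Q(Period 1) = 3.16×60 + 22.03×17 + 7.38×98 + 4.22×83 = 189.6 + 374.51 + 723.24 + 350.26 = 1637.61
link = 1457.14/1637.61 = 0.889797
Link Period 2→Period 3:
ΣP(Period 3)Q(Period 2) = 2.28×71 + 26.72×17 + 4.80×88 + 3.00×96 = 161.88 + 454.24 + 422.4 + 288 = 1326.52
ΣP(Period 2)Q(Period 2) = 2.82×71 + 24.16×17 + 5.97×88 + 3.52×96 = 200.22 + 410.72 + 525.36 + 337.92 = 1474.22
link = 1326.52/1474.22 = 0.899811
Chained index = 100 × 1.004396 × 0.889797 × 0.899811 = 80.4169

80.42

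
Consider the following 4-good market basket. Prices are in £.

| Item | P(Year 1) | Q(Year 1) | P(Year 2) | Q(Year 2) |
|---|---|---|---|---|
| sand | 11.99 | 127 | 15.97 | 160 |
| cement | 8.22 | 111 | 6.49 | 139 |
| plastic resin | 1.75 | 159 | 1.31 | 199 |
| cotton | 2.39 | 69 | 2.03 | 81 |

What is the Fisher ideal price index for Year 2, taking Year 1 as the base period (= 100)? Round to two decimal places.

107.68

Laspeyres component (base-period weights):
ΣP(Year 2)Q(Year 1) = 15.97×127 + 6.49×111 + 1.31×159 + 2.03×69 = 2028.19 + 720.39 + 208.29 + 140.07 = 3096.94
ΣP(Year 1)Q(Year 1) = 11.99×127 + 8.22×111 + 1.75×159 + 2.39×69 = 1522.73 + 912.42 + 278.25 + 164.91 = 2878.31
L = 3096.94 / 2878.31 × 100 = 107.5958
Paasche component (current-period weights):
ΣP(Year 2)Q(Year 2) = 15.97×160 + 6.49×139 + 1.31×199 + 2.03×81 = 2555.2 + 902.11 + 260.69 + 164.43 = 3882.43
ΣP(Year 1)Q(Year 2) = 11.99×160 + 8.22×139 + 1.75×199 + 2.39×81 = 1918.4 + 1142.58 + 348.25 + 193.59 = 3602.82
P = 3882.43 / 3602.82 × 100 = 107.7609
Fisher = √(L × P) = √(107.5958 × 107.7609) = 107.6783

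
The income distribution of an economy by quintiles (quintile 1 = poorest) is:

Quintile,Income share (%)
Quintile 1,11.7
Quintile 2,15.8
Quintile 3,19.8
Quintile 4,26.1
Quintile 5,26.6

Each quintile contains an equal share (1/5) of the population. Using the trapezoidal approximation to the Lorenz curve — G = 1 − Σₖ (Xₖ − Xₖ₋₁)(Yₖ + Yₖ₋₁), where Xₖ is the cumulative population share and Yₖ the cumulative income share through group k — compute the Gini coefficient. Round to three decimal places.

Cumulative income shares Yₖ: 0.1170, 0.2750, 0.4730, 0.7340, 1.0000
Σ (Xₖ−Xₖ₋₁)(Yₖ+Yₖ₋₁) = (1/5)(0.1170+0.0000) + (1/5)(0.2750+0.1170) + (1/5)(0.4730+0.2750) + (1/5)(0.7340+0.4730) + (1/5)(1.0000+0.7340)
  = 0.0234 + 0.0784 + 0.1496 + 0.2414 + 0.3468 = 0.8396
G = 1 − 0.8396 = 0.1604

0.160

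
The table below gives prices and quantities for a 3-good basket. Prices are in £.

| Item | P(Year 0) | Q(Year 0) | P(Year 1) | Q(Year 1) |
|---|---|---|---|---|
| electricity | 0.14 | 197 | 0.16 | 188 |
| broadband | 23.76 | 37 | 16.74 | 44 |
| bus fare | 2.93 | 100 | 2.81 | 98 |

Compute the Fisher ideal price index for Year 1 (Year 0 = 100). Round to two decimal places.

Laspeyres component (base-period weights):
ΣP(Year 1)Q(Year 0) = 0.16×197 + 16.74×37 + 2.81×100 = 31.52 + 619.38 + 281 = 931.9
ΣP(Year 0)Q(Year 0) = 0.14×197 + 23.76×37 + 2.93×100 = 27.58 + 879.12 + 293 = 1199.7
L = 931.9 / 1199.7 × 100 = 77.6778
Paasche component (current-period weights):
ΣP(Year 1)Q(Year 1) = 0.16×188 + 16.74×44 + 2.81×98 = 30.08 + 736.56 + 275.38 = 1042.02
ΣP(Year 0)Q(Year 1) = 0.14×188 + 23.76×44 + 2.93×98 = 26.32 + 1045.44 + 287.14 = 1358.9
P = 1042.02 / 1358.9 × 100 = 76.6811
Fisher = √(L × P) = √(77.6778 × 76.6811) = 77.1778

77.18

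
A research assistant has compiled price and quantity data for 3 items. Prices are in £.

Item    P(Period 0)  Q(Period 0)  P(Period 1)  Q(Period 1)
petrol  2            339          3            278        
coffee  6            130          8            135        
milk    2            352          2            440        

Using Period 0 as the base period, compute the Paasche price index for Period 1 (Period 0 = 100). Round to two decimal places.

Paasche price index uses current-period quantities as weights.
ΣP(Period 1)·Q(Period 1) = 3×278 + 8×135 + 2×440 = 834 + 1080 + 880 = 2794
ΣP(Period 0)·Q(Period 1) = 2×278 + 6×135 + 2×440 = 556 + 810 + 880 = 2246
Index = 2794 / 2246 × 100 = 124.3989

124.40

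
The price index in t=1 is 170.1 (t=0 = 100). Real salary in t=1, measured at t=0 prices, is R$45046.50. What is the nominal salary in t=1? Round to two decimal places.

76624.10

Nominal = Real × (Index/100) = 45046.50 × (170.1/100)
        = 45046.50 × 1.701 = 76624.0965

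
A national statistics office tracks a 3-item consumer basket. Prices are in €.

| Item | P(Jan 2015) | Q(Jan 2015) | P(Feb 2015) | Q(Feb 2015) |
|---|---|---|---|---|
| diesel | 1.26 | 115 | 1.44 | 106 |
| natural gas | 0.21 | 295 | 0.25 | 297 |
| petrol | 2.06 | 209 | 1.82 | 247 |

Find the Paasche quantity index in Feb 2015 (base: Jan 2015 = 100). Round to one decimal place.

109.1

Paasche quantity index uses current-period prices as weights.
ΣP(Feb 2015)·Q(Feb 2015) = 1.44×106 + 0.25×297 + 1.82×247 = 152.64 + 74.25 + 449.54 = 676.43
ΣP(Feb 2015)·Q(Jan 2015) = 1.44×115 + 0.25×295 + 1.82×209 = 165.6 + 73.75 + 380.38 = 619.73
Index = 676.43 / 619.73 × 100 = 109.1491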